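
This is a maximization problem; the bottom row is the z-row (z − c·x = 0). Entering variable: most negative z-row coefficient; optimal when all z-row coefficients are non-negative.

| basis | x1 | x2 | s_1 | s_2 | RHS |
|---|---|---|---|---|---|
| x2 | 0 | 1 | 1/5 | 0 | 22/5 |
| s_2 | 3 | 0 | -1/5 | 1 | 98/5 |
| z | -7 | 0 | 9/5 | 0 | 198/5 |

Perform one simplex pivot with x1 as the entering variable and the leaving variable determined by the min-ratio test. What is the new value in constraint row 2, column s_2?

Ratio test on column x1 — row 1: entry 0 ≤ 0; row 2: (98/5)/3 = 98/15. Minimum is 98/15 at row 2 (s_2 leaves); pivot element 3.
Divide row 2 by 3; eliminate column x1 from the other rows.
In the new row 2, the s_2 entry is the old entry divided by the pivot: 1/3 = 1/3.

1/3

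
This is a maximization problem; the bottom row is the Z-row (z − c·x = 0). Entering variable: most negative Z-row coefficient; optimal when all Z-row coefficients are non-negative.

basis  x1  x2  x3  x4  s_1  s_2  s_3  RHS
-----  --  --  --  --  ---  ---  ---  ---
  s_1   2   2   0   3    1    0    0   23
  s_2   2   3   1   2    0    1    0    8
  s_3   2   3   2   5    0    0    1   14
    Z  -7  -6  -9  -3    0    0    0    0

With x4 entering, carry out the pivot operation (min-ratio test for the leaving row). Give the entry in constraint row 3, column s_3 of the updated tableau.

Ratio test on column x4 — row 1: 23/3 = 23/3; row 2: 8/2 = 4; row 3: 14/5 = 14/5. Minimum is 14/5 at row 3 (s_3 leaves); pivot element 5.
Divide row 3 by 5; eliminate column x4 from the other rows.
In the new row 3, the s_3 entry is the old entry divided by the pivot: 1/5 = 1/5.

1/5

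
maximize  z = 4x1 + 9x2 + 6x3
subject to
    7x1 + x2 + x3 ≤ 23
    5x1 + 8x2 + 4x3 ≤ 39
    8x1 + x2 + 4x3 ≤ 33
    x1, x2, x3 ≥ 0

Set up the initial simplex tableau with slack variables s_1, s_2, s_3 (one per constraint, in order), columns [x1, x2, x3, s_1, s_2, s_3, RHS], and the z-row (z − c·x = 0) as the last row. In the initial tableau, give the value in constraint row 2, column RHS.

The RHS of constraint 2 is b_2 = 39.

39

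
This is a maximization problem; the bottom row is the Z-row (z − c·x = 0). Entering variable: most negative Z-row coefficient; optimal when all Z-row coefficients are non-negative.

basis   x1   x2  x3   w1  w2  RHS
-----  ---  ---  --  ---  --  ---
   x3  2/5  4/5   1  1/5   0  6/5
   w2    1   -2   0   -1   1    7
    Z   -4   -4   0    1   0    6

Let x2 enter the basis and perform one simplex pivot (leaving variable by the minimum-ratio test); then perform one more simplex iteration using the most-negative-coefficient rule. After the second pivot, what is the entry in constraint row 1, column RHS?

Ratio test on column x2 — row 1: (6/5)/(4/5) = 3/2; row 2: entry -2 ≤ 0. Minimum is 3/2 at row 1 (x3 leaves); pivot element 4/5.
Divide row 1 by 4/5; eliminate column x2 from the other rows.
Second iteration: most negative Z-row entry is -2 in column x1, so x1 enters.
Ratio test on column x1 — row 1: (3/2)/(1/2) = 3; row 2: 10/2 = 5. Minimum is 3 at row 1 (x2 leaves); pivot element 1/2.
Divide row 1 by 1/2; eliminate column x1 from the other rows.
After both pivots, the entry at constraint row 1, column RHS is 3.

3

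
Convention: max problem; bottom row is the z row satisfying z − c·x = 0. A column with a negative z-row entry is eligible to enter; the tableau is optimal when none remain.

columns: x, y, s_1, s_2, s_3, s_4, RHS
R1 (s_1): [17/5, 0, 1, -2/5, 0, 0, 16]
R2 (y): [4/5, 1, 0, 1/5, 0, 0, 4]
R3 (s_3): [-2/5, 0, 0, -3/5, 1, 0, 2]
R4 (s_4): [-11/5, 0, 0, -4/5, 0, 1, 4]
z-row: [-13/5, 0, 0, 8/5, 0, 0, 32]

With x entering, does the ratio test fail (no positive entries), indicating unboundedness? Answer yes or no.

Column x has positive entries in row(s) 1, 2, so the ratio test bounds it — not unbounded.

no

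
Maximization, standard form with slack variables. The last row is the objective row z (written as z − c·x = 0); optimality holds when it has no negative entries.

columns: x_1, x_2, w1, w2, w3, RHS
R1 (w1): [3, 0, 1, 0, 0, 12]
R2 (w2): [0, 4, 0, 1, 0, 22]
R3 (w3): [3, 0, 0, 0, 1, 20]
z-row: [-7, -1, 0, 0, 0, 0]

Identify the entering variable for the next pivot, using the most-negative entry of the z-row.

x_1

Negative z-row entries: x_1: -7, x_2: -1.
The most negative is -7 in column x_1, so x_1 enters.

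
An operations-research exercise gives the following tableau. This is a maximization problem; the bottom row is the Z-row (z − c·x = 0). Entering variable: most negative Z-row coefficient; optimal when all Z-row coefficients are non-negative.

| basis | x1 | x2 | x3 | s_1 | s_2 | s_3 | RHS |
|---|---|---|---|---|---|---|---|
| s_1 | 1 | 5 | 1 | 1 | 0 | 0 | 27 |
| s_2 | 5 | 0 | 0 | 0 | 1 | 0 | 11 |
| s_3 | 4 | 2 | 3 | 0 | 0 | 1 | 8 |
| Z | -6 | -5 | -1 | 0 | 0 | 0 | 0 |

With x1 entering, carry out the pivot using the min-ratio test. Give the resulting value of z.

Ratio test on column x1 — row 1: 27/1 = 27; row 2: 11/5 = 11/5; row 3: 8/4 = 2. Minimum is 2 at row 3 (s_3 leaves); pivot element 4.
Pivot on row 3; the Z-row RHS becomes 0 − (-6)·2 = 12.

12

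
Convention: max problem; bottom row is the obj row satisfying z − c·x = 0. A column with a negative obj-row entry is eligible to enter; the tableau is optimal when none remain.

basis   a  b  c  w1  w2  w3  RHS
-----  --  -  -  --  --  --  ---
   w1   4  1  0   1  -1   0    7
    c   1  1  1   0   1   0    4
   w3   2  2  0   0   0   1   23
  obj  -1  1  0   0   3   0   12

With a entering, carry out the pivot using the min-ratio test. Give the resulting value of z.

Ratio test on column a — row 1: 7/4 = 7/4; row 2: 4/1 = 4; row 3: 23/2 = 23/2. Minimum is 7/4 at row 1 (w1 leaves); pivot element 4.
Pivot on row 1; the obj-row RHS becomes 12 − (-1)·(7/4) = 55/4.

55/4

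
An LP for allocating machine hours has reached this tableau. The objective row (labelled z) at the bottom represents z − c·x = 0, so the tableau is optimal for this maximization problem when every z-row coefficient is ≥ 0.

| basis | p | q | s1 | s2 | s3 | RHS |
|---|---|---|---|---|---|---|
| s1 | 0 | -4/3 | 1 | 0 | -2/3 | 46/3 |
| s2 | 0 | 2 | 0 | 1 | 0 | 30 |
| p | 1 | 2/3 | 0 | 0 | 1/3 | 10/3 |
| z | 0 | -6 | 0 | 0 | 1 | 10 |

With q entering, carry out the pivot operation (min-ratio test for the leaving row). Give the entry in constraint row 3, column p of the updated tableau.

3/2

Ratio test on column q — row 1: entry -4/3 ≤ 0; row 2: 30/2 = 15; row 3: (10/3)/(2/3) = 5. Minimum is 5 at row 3 (p leaves); pivot element 2/3.
Divide row 3 by 2/3; eliminate column q from the other rows.
In the new row 3, the p entry is the old entry divided by the pivot: 1/(2/3) = 3/2.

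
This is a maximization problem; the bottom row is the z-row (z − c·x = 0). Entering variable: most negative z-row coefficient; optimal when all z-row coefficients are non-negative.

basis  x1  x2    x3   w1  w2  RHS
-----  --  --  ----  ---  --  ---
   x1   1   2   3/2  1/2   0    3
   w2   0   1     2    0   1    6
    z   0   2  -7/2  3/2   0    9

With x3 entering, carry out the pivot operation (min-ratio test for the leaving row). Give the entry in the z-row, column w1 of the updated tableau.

8/3

Ratio test on column x3 — row 1: 3/(3/2) = 2; row 2: 6/2 = 3. Minimum is 2 at row 1 (x1 leaves); pivot element 3/2.
Divide row 1 by 3/2; eliminate column x3 from the other rows.
z-row update in column w1: 3/2 − (-7/2)·(1/3) = 8/3.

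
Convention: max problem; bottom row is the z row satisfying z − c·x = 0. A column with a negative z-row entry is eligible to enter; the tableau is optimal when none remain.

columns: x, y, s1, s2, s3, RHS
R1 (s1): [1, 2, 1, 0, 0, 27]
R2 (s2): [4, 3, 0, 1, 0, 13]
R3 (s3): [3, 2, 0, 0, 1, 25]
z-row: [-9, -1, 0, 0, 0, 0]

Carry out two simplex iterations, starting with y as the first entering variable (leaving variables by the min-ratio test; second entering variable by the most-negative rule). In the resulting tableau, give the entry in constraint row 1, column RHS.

Ratio test on column y — row 1: 27/2 = 27/2; row 2: 13/3 = 13/3; row 3: 25/2 = 25/2. Minimum is 13/3 at row 2 (s2 leaves); pivot element 3.
Divide row 2 by 3; eliminate column y from the other rows.
Second iteration: most negative z-row entry is -23/3 in column x, so x enters.
Ratio test on column x — row 1: entry -5/3 ≤ 0; row 2: (13/3)/(4/3) = 13/4; row 3: (49/3)/(1/3) = 49. Minimum is 13/4 at row 2 (y leaves); pivot element 4/3.
Divide row 2 by 4/3; eliminate column x from the other rows.
After both pivots, the entry at constraint row 1, column RHS is 95/4.

95/4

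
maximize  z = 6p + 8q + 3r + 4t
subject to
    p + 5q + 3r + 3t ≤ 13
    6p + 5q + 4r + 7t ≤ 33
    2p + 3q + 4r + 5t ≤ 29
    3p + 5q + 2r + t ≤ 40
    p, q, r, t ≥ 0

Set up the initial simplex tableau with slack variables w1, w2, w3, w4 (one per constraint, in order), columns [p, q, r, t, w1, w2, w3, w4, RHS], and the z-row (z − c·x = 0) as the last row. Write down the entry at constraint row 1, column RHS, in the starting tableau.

13

The RHS of constraint 1 is b_1 = 13.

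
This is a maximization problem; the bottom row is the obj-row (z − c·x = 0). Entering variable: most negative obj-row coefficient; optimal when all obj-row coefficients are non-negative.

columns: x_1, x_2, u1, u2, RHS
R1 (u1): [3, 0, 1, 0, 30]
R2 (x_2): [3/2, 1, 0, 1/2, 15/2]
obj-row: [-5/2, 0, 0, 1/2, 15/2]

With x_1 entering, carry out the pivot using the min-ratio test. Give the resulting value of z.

20

Ratio test on column x_1 — row 1: 30/3 = 10; row 2: (15/2)/(3/2) = 5. Minimum is 5 at row 2 (x_2 leaves); pivot element 3/2.
Pivot on row 2; the obj-row RHS becomes 15/2 − (-5/2)·5 = 20.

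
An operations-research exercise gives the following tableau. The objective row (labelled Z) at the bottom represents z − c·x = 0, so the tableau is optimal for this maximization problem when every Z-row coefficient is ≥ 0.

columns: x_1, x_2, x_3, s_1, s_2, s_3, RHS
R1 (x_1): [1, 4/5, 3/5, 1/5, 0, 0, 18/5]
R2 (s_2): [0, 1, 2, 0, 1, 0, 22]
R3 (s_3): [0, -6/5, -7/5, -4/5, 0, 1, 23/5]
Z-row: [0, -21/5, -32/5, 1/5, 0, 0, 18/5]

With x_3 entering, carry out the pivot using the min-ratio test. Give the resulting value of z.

42

Ratio test on column x_3 — row 1: (18/5)/(3/5) = 6; row 2: 22/2 = 11; row 3: entry -7/5 ≤ 0. Minimum is 6 at row 1 (x_1 leaves); pivot element 3/5.
Pivot on row 1; the Z-row RHS becomes 18/5 − (-32/5)·6 = 42.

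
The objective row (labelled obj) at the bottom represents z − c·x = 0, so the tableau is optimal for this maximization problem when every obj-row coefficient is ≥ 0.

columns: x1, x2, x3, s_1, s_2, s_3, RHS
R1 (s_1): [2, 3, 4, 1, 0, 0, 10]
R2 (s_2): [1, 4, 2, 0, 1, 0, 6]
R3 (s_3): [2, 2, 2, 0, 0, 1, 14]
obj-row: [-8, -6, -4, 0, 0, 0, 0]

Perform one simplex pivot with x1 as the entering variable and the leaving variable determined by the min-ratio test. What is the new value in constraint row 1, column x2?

3/2

Ratio test on column x1 — row 1: 10/2 = 5; row 2: 6/1 = 6; row 3: 14/2 = 7. Minimum is 5 at row 1 (s_1 leaves); pivot element 2.
Divide row 1 by 2; eliminate column x1 from the other rows.
In the new row 1, the x2 entry is the old entry divided by the pivot: 3/2 = 3/2.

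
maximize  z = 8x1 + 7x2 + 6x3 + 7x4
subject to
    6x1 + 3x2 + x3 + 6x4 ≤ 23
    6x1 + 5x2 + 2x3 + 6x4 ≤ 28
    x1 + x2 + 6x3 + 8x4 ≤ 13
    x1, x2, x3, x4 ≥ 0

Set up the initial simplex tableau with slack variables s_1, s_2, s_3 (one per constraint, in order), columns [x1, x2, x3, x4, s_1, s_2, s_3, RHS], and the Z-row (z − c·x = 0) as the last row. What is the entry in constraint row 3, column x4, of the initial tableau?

8

Constraint 3 has coefficient 8 on x4.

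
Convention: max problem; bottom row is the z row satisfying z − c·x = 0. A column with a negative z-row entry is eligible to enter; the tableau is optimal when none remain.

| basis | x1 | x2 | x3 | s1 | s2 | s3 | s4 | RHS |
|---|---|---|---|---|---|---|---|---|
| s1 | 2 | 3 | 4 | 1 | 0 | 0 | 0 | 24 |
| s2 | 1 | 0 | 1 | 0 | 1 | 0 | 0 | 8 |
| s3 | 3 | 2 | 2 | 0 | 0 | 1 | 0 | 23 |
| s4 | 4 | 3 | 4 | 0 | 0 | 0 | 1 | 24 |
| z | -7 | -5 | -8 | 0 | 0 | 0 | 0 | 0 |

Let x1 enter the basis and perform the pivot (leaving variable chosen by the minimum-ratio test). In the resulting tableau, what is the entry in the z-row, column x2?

1/4

Ratio test on column x1 — row 1: 24/2 = 12; row 2: 8/1 = 8; row 3: 23/3 = 23/3; row 4: 24/4 = 6. Minimum is 6 at row 4 (s4 leaves); pivot element 4.
Divide row 4 by 4; eliminate column x1 from the other rows.
z-row update in column x2: -5 − (-7)·(3/4) = 1/4.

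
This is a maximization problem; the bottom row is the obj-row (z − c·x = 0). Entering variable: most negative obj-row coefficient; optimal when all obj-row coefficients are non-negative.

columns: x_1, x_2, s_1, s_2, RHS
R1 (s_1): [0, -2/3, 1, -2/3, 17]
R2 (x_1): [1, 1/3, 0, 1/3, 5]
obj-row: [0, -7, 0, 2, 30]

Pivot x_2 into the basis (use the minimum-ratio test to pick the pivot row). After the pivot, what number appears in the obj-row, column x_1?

Ratio test on column x_2 — row 1: entry -2/3 ≤ 0; row 2: 5/(1/3) = 15. Minimum is 15 at row 2 (x_1 leaves); pivot element 1/3.
Divide row 2 by 1/3; eliminate column x_2 from the other rows.
obj-row update in column x_1: 0 − (-7)·3 = 21.

21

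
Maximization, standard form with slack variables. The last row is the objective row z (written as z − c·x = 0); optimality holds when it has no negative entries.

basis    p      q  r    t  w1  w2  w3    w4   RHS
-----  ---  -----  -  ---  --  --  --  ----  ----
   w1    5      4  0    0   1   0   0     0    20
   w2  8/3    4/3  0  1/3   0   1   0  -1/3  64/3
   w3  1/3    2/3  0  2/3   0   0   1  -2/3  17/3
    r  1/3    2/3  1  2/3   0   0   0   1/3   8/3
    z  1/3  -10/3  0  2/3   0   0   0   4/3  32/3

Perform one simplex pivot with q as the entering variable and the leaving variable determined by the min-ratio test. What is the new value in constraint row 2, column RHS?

Ratio test on column q — row 1: 20/4 = 5; row 2: (64/3)/(4/3) = 16; row 3: (17/3)/(2/3) = 17/2; row 4: (8/3)/(2/3) = 4. Minimum is 4 at row 4 (r leaves); pivot element 2/3.
Divide row 4 by 2/3; eliminate column q from the other rows.
Row 2 update in column RHS: 64/3 − (4/3)·4 = 16.

16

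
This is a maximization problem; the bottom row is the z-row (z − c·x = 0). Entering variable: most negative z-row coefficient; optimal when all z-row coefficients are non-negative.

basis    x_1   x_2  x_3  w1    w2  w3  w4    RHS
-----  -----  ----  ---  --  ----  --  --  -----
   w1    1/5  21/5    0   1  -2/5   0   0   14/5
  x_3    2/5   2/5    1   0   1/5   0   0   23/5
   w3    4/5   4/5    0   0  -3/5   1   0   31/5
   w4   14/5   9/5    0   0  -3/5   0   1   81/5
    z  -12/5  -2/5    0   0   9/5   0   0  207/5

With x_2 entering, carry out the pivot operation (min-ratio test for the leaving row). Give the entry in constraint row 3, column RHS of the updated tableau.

Ratio test on column x_2 — row 1: (14/5)/(21/5) = 2/3; row 2: (23/5)/(2/5) = 23/2; row 3: (31/5)/(4/5) = 31/4; row 4: (81/5)/(9/5) = 9. Minimum is 2/3 at row 1 (w1 leaves); pivot element 21/5.
Divide row 1 by 21/5; eliminate column x_2 from the other rows.
Row 3 update in column RHS: 31/5 − (4/5)·(2/3) = 17/3.

17/3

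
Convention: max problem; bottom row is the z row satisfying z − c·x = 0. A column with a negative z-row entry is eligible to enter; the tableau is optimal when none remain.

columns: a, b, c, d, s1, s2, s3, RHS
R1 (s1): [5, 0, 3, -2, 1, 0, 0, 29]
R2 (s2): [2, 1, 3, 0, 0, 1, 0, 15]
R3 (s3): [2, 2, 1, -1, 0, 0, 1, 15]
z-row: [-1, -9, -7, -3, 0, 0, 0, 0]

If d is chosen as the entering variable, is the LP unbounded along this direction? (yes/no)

Every constraint-row entry in column d is ≤ 0, so increasing d is unbounded.

yes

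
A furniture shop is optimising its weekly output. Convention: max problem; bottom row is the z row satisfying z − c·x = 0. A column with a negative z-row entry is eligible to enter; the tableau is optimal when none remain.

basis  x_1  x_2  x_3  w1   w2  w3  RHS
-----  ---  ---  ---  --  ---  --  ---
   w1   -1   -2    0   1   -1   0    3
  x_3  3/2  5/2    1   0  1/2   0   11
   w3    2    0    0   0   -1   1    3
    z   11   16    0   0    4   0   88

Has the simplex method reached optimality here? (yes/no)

Every z-row coefficient is ≥ 0, so the tableau is optimal.

yes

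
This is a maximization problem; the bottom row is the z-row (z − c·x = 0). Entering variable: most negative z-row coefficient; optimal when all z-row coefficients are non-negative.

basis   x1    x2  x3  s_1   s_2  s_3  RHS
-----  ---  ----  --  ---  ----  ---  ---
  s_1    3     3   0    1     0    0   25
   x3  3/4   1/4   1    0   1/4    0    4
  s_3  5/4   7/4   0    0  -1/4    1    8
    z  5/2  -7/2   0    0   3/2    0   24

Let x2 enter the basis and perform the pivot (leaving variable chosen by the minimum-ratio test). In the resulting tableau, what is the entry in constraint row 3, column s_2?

Ratio test on column x2 — row 1: 25/3 = 25/3; row 2: 4/(1/4) = 16; row 3: 8/(7/4) = 32/7. Minimum is 32/7 at row 3 (s_3 leaves); pivot element 7/4.
Divide row 3 by 7/4; eliminate column x2 from the other rows.
In the new row 3, the s_2 entry is the old entry divided by the pivot: (-1/4)/(7/4) = -1/7.

-1/7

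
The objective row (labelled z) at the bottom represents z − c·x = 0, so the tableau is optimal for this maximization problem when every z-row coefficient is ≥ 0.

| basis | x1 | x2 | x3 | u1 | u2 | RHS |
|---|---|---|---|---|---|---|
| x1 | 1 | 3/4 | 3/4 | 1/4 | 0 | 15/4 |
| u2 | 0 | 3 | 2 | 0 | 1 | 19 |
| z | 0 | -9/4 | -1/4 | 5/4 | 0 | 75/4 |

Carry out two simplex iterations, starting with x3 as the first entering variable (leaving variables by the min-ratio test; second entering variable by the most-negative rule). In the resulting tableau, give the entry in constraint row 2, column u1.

-1

Ratio test on column x3 — row 1: (15/4)/(3/4) = 5; row 2: 19/2 = 19/2. Minimum is 5 at row 1 (x1 leaves); pivot element 3/4.
Divide row 1 by 3/4; eliminate column x3 from the other rows.
Second iteration: most negative z-row entry is -2 in column x2, so x2 enters.
Ratio test on column x2 — row 1: 5/1 = 5; row 2: 9/1 = 9. Minimum is 5 at row 1 (x3 leaves); pivot element 1.
Divide row 1 by 1; eliminate column x2 from the other rows.
After both pivots, the entry at constraint row 2, column u1 is -1.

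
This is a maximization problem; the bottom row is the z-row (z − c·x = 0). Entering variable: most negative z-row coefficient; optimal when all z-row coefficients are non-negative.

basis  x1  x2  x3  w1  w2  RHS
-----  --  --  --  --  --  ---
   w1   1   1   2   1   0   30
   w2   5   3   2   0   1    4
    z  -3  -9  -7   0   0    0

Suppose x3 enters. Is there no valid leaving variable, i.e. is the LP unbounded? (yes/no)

no

Column x3 has positive entries in row(s) 1, 2, so the ratio test bounds it — not unbounded.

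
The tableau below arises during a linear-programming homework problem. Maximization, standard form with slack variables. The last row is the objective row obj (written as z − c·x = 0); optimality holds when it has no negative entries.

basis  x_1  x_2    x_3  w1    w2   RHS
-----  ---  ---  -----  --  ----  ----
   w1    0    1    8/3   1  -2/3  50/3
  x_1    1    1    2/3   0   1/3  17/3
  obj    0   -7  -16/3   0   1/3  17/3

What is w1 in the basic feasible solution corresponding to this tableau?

50/3

w1 is basic (row 1); its value is the RHS of that row, 50/3.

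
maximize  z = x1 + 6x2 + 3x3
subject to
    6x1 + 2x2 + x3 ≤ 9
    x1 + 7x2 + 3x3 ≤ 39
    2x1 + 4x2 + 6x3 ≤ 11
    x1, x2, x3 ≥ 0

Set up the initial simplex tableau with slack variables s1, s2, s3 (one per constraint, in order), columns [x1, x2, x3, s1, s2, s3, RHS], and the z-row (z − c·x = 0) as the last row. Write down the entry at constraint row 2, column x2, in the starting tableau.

Constraint 2 has coefficient 7 on x2.

7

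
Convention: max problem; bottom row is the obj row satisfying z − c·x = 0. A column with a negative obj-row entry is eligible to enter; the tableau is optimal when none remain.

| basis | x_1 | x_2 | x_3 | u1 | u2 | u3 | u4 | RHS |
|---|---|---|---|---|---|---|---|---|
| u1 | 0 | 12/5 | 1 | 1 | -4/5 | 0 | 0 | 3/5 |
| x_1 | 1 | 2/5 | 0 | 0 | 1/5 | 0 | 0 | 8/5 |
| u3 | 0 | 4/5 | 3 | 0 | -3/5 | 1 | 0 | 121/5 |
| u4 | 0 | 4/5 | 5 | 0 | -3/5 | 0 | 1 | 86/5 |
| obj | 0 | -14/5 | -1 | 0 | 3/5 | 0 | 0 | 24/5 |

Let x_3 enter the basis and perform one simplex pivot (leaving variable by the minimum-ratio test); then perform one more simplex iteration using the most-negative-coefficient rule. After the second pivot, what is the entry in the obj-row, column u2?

Ratio test on column x_3 — row 1: (3/5)/1 = 3/5; row 2: entry 0 ≤ 0; row 3: (121/5)/3 = 121/15; row 4: (86/5)/5 = 86/25. Minimum is 3/5 at row 1 (u1 leaves); pivot element 1.
Divide row 1 by 1; eliminate column x_3 from the other rows.
Second iteration: most negative obj-row entry is -2/5 in column x_2, so x_2 enters.
Ratio test on column x_2 — row 1: (3/5)/(12/5) = 1/4; row 2: (8/5)/(2/5) = 4; row 3: entry -32/5 ≤ 0; row 4: entry -56/5 ≤ 0. Minimum is 1/4 at row 1 (x_3 leaves); pivot element 12/5.
Divide row 1 by 12/5; eliminate column x_2 from the other rows.
After both pivots, the entry at the obj-row, column u2 is -1/3.

-1/3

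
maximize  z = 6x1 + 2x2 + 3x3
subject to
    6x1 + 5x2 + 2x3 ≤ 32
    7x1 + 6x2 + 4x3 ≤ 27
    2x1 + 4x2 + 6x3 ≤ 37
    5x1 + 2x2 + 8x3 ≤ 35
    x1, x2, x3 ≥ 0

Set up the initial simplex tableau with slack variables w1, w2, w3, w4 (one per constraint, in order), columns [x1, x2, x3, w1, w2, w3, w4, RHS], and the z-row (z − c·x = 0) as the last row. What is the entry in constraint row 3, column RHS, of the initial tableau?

37

The RHS of constraint 3 is b_3 = 37.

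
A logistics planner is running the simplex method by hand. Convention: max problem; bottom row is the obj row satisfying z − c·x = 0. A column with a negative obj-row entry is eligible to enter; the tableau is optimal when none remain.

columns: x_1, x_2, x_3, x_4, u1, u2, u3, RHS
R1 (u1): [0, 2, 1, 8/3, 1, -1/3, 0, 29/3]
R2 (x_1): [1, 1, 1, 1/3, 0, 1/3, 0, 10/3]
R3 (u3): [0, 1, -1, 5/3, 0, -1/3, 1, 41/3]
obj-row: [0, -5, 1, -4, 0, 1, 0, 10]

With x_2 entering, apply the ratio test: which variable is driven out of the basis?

Column x_2 entries and ratios — u1: (29/3)/2 = 29/6; x_1: (10/3)/1 = 10/3; u3: (41/3)/1 = 41/3.
Smallest ratio is 10/3 in the row of x_1, so x_1 leaves.

x_1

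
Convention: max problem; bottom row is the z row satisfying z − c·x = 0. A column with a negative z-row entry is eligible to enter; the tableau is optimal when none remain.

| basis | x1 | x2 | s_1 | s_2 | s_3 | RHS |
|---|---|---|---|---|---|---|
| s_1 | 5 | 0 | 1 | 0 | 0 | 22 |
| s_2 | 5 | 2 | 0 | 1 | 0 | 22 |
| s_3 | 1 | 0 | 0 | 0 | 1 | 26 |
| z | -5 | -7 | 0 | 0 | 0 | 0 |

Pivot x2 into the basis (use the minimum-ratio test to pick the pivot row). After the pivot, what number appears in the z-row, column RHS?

77

Ratio test on column x2 — row 1: entry 0 ≤ 0; row 2: 22/2 = 11; row 3: entry 0 ≤ 0. Minimum is 11 at row 2 (s_2 leaves); pivot element 2.
Divide row 2 by 2; eliminate column x2 from the other rows.
z-row update in column RHS: 0 − (-7)·11 = 77.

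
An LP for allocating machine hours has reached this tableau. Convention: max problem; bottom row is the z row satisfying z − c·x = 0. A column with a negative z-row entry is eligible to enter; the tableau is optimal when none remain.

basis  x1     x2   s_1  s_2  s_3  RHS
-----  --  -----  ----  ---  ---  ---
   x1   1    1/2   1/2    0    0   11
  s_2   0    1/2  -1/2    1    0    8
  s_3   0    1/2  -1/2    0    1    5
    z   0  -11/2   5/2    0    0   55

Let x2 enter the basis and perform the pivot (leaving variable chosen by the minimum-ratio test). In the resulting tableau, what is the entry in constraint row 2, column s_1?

0

Ratio test on column x2 — row 1: 11/(1/2) = 22; row 2: 8/(1/2) = 16; row 3: 5/(1/2) = 10. Minimum is 10 at row 3 (s_3 leaves); pivot element 1/2.
Divide row 3 by 1/2; eliminate column x2 from the other rows.
Row 2 update in column s_1: -1/2 − (1/2)·(-1) = 0.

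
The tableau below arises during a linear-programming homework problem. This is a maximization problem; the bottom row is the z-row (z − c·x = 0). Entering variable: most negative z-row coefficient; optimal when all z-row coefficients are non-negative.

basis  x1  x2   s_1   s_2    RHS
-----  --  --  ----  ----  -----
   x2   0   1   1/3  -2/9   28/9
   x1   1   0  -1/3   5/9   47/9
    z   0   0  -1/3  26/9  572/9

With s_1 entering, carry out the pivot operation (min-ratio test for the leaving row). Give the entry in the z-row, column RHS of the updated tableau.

200/3

Ratio test on column s_1 — row 1: (28/9)/(1/3) = 28/3; row 2: entry -1/3 ≤ 0. Minimum is 28/3 at row 1 (x2 leaves); pivot element 1/3.
Divide row 1 by 1/3; eliminate column s_1 from the other rows.
z-row update in column RHS: 572/9 − (-1/3)·(28/3) = 200/3.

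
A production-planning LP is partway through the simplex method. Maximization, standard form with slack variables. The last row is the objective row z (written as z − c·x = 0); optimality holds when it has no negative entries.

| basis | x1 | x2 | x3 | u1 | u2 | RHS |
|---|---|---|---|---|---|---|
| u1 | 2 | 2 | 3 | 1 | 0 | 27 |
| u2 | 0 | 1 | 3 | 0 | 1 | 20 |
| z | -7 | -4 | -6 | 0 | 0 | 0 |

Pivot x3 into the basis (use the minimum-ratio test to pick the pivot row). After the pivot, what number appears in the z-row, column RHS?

Ratio test on column x3 — row 1: 27/3 = 9; row 2: 20/3 = 20/3. Minimum is 20/3 at row 2 (u2 leaves); pivot element 3.
Divide row 2 by 3; eliminate column x3 from the other rows.
z-row update in column RHS: 0 − (-6)·(20/3) = 40.

40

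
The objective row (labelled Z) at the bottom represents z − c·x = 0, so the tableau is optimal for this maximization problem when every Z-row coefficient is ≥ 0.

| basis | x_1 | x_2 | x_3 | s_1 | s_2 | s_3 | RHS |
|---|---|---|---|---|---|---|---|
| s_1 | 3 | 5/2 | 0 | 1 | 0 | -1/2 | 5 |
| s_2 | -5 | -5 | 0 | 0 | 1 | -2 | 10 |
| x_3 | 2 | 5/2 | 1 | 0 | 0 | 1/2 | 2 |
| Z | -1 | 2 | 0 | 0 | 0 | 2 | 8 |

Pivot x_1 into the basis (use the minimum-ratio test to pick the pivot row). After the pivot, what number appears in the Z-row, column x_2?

Ratio test on column x_1 — row 1: 5/3 = 5/3; row 2: entry -5 ≤ 0; row 3: 2/2 = 1. Minimum is 1 at row 3 (x_3 leaves); pivot element 2.
Divide row 3 by 2; eliminate column x_1 from the other rows.
Z-row update in column x_2: 2 − (-1)·(5/4) = 13/4.

13/4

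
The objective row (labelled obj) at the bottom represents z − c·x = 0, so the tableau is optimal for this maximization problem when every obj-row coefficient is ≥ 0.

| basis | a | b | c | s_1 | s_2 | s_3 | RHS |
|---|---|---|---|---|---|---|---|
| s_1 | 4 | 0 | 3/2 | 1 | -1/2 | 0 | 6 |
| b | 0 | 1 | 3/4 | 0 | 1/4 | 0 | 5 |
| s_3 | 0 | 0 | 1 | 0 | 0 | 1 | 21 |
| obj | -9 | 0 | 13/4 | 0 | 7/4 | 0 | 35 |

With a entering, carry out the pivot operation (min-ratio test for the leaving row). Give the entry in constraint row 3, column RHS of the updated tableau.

Ratio test on column a — row 1: 6/4 = 3/2; row 2: entry 0 ≤ 0; row 3: entry 0 ≤ 0. Minimum is 3/2 at row 1 (s_1 leaves); pivot element 4.
Divide row 1 by 4; eliminate column a from the other rows.
Row 3 update in column RHS: 21 − 0·(3/2) = 21.

21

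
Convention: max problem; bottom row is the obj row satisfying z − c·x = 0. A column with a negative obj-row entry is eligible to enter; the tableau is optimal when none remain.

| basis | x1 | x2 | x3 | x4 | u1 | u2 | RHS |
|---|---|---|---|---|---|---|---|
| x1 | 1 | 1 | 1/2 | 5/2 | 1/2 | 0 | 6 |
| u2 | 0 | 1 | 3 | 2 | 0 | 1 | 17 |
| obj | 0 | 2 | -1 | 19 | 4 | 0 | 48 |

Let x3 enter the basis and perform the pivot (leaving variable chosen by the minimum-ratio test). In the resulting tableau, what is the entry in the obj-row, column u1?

Ratio test on column x3 — row 1: 6/(1/2) = 12; row 2: 17/3 = 17/3. Minimum is 17/3 at row 2 (u2 leaves); pivot element 3.
Divide row 2 by 3; eliminate column x3 from the other rows.
obj-row update in column u1: 4 − (-1)·0 = 4.

4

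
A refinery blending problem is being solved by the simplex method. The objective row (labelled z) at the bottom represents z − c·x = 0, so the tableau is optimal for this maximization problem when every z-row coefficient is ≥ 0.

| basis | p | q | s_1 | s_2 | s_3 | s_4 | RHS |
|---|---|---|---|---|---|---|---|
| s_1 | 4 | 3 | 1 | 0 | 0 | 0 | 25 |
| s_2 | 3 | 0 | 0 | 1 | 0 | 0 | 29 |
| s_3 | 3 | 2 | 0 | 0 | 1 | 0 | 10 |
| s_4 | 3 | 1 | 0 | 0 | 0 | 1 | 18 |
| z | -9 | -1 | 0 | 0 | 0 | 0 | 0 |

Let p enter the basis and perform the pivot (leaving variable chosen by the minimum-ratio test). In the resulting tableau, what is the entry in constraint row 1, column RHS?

Ratio test on column p — row 1: 25/4 = 25/4; row 2: 29/3 = 29/3; row 3: 10/3 = 10/3; row 4: 18/3 = 6. Minimum is 10/3 at row 3 (s_3 leaves); pivot element 3.
Divide row 3 by 3; eliminate column p from the other rows.
Row 1 update in column RHS: 25 − 4·(10/3) = 35/3.

35/3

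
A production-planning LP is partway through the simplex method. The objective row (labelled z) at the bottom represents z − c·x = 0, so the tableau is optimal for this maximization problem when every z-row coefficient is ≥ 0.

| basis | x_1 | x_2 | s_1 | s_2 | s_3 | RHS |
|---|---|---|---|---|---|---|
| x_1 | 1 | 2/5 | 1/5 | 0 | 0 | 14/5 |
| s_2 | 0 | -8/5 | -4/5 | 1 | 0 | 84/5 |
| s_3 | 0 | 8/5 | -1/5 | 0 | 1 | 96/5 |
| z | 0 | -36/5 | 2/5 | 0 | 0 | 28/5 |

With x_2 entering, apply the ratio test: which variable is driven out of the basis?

x_1

Column x_2 entries and ratios — x_1: (14/5)/(2/5) = 7; s_2: -8/5 ≤ 0, skip; s_3: (96/5)/(8/5) = 12.
Smallest ratio is 7 in the row of x_1, so x_1 leaves.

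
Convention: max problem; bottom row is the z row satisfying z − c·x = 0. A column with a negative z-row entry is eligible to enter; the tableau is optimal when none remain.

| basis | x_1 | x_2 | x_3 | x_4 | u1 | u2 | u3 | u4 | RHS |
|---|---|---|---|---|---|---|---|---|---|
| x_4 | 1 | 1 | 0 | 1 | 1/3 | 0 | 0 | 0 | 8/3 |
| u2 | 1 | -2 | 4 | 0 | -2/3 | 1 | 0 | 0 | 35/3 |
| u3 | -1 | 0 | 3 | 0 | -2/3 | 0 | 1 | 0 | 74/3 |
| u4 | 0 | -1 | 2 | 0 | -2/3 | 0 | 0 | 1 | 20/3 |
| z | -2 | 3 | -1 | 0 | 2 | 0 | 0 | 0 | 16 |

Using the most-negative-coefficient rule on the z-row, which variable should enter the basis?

x_1

Negative z-row entries: x_1: -2, x_3: -1.
The most negative is -2 in column x_1, so x_1 enters.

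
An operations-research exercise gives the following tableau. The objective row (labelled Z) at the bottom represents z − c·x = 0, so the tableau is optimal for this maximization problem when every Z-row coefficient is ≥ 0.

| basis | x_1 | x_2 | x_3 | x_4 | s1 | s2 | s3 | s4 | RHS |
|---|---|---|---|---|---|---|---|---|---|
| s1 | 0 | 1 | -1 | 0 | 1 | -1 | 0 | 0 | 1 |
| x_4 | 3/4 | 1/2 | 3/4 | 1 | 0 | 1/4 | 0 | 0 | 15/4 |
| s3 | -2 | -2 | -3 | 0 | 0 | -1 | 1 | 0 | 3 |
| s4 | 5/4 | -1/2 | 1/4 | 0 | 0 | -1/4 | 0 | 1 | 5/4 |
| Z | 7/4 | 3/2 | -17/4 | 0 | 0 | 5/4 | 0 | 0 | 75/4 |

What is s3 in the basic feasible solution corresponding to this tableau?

3

s3 is basic (row 3); its value is the RHS of that row, 3.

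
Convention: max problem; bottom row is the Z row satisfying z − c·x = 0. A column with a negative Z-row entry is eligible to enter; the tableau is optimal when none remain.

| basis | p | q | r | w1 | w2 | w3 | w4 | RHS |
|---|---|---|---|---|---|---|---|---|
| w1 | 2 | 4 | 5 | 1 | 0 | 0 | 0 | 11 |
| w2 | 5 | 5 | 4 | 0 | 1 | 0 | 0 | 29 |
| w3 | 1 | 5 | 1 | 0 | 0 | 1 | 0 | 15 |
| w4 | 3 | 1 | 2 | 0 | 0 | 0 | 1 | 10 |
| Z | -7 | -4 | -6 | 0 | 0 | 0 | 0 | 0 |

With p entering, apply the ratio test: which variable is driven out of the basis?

Column p entries and ratios — w1: 11/2 = 11/2; w2: 29/5 = 29/5; w3: 15/1 = 15; w4: 10/3 = 10/3.
Smallest ratio is 10/3 in the row of w4, so w4 leaves.

w4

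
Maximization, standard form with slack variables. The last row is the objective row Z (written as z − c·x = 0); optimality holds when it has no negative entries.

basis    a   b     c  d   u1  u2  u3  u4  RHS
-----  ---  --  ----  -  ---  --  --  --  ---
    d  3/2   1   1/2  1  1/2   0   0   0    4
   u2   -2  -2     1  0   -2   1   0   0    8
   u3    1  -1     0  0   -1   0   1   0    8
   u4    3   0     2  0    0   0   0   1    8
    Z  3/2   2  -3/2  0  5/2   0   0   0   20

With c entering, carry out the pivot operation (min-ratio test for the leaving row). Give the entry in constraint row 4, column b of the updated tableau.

Ratio test on column c — row 1: 4/(1/2) = 8; row 2: 8/1 = 8; row 3: entry 0 ≤ 0; row 4: 8/2 = 4. Minimum is 4 at row 4 (u4 leaves); pivot element 2.
Divide row 4 by 2; eliminate column c from the other rows.
In the new row 4, the b entry is the old entry divided by the pivot: 0/2 = 0.

0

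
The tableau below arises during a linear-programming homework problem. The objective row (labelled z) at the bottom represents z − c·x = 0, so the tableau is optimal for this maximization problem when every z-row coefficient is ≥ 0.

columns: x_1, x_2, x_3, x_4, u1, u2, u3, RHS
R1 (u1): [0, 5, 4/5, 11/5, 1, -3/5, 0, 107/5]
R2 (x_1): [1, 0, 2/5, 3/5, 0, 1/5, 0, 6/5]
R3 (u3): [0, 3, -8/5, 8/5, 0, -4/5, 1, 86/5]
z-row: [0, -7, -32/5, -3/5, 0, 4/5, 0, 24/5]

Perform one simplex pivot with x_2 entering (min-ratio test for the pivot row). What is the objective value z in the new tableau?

869/25

Ratio test on column x_2 — row 1: (107/5)/5 = 107/25; row 2: entry 0 ≤ 0; row 3: (86/5)/3 = 86/15. Minimum is 107/25 at row 1 (u1 leaves); pivot element 5.
Pivot on row 1; the z-row RHS becomes 24/5 − (-7)·(107/25) = 869/25.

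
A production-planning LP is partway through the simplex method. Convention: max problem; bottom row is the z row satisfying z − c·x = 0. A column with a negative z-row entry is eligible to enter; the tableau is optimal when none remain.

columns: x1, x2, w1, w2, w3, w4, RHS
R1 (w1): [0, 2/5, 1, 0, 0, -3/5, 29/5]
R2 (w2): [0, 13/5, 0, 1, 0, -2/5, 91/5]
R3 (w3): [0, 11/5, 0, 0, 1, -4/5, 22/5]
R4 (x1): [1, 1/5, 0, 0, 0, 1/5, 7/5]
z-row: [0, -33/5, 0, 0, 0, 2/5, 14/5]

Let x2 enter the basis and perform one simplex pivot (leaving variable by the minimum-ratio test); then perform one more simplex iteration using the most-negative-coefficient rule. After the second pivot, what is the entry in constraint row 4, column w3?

-1/3

Ratio test on column x2 — row 1: (29/5)/(2/5) = 29/2; row 2: (91/5)/(13/5) = 7; row 3: (22/5)/(11/5) = 2; row 4: (7/5)/(1/5) = 7. Minimum is 2 at row 3 (w3 leaves); pivot element 11/5.
Divide row 3 by 11/5; eliminate column x2 from the other rows.
Second iteration: most negative z-row entry is -2 in column w4, so w4 enters.
Ratio test on column w4 — row 1: entry -5/11 ≤ 0; row 2: 13/(6/11) = 143/6; row 3: entry -4/11 ≤ 0; row 4: 1/(3/11) = 11/3. Minimum is 11/3 at row 4 (x1 leaves); pivot element 3/11.
Divide row 4 by 3/11; eliminate column w4 from the other rows.
After both pivots, the entry at constraint row 4, column w3 is -1/3.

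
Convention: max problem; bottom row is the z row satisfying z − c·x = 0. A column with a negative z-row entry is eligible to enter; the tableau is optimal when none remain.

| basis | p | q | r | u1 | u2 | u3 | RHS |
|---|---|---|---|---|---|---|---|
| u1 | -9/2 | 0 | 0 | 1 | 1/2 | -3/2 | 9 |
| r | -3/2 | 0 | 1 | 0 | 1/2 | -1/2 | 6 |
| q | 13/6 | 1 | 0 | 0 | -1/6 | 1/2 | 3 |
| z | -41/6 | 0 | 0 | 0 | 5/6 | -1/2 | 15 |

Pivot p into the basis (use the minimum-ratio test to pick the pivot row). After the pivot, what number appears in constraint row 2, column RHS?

Ratio test on column p — row 1: entry -9/2 ≤ 0; row 2: entry -3/2 ≤ 0; row 3: 3/(13/6) = 18/13. Minimum is 18/13 at row 3 (q leaves); pivot element 13/6.
Divide row 3 by 13/6; eliminate column p from the other rows.
Row 2 update in column RHS: 6 − (-3/2)·(18/13) = 105/13.

105/13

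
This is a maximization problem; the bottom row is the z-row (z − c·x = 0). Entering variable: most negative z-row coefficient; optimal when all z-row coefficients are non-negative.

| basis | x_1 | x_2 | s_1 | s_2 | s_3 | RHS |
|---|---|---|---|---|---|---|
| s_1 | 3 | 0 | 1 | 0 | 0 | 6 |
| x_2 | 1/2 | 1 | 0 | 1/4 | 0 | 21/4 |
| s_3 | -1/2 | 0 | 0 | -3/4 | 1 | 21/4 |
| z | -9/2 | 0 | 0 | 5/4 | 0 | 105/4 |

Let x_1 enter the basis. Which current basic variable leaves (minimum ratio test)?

Column x_1 entries and ratios — s_1: 6/3 = 2; x_2: (21/4)/(1/2) = 21/2; s_3: -1/2 ≤ 0, skip.
Smallest ratio is 2 in the row of s_1, so s_1 leaves.

s_1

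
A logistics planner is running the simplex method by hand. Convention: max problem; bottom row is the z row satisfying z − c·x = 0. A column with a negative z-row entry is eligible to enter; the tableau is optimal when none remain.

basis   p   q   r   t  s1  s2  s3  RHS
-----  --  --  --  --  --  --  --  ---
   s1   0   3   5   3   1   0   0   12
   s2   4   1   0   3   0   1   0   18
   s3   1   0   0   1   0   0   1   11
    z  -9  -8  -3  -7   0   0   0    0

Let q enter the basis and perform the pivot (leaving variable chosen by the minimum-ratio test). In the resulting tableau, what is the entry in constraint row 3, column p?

Ratio test on column q — row 1: 12/3 = 4; row 2: 18/1 = 18; row 3: entry 0 ≤ 0. Minimum is 4 at row 1 (s1 leaves); pivot element 3.
Divide row 1 by 3; eliminate column q from the other rows.
Row 3 update in column p: 1 − 0·0 = 1.

1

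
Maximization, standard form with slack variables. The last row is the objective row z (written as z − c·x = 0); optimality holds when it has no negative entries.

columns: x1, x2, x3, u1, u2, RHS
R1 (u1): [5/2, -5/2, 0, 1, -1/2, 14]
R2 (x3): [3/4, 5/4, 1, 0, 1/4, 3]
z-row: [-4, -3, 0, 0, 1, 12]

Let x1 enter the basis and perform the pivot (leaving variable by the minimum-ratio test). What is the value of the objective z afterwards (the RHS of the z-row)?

28

Ratio test on column x1 — row 1: 14/(5/2) = 28/5; row 2: 3/(3/4) = 4. Minimum is 4 at row 2 (x3 leaves); pivot element 3/4.
Pivot on row 2; the z-row RHS becomes 12 − (-4)·4 = 28.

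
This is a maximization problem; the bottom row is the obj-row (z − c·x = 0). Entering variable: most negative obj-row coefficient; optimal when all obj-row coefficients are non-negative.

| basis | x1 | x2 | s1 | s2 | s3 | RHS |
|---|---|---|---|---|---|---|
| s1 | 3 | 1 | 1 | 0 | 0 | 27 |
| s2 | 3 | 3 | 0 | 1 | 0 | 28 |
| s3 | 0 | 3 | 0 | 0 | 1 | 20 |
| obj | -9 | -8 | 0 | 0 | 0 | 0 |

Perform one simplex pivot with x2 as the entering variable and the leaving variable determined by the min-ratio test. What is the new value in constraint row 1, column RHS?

61/3

Ratio test on column x2 — row 1: 27/1 = 27; row 2: 28/3 = 28/3; row 3: 20/3 = 20/3. Minimum is 20/3 at row 3 (s3 leaves); pivot element 3.
Divide row 3 by 3; eliminate column x2 from the other rows.
Row 1 update in column RHS: 27 − 1·(20/3) = 61/3.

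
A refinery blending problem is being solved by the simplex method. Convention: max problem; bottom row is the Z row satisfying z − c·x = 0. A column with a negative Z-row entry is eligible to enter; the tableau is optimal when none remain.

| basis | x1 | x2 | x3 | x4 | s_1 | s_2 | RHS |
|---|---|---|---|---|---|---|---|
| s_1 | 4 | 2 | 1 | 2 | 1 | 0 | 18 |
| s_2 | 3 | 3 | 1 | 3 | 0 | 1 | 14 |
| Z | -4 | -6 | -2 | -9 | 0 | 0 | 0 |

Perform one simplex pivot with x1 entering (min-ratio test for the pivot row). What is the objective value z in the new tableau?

18

Ratio test on column x1 — row 1: 18/4 = 9/2; row 2: 14/3 = 14/3. Minimum is 9/2 at row 1 (s_1 leaves); pivot element 4.
Pivot on row 1; the Z-row RHS becomes 0 − (-4)·(9/2) = 18.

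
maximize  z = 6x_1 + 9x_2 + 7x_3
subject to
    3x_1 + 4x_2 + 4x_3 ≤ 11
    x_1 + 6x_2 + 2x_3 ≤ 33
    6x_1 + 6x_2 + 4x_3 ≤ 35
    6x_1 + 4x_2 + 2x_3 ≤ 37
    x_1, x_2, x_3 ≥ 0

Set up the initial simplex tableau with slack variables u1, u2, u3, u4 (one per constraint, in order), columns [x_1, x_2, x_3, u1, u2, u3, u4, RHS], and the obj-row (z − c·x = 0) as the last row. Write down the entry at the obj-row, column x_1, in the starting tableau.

-6

The obj-row carries the negated objective coefficients: the x_1 entry is -6.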